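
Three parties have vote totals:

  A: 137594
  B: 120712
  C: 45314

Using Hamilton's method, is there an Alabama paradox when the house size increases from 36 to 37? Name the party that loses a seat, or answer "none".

C

At 36 seats: A 16, B 14, C 6.
At 37 seats: A 17, B 15, C 5.
C drops from 6 to 5.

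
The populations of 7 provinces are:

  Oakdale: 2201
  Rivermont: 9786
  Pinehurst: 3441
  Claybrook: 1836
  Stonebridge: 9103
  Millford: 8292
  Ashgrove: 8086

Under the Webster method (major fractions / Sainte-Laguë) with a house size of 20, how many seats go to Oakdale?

Standard divisor 42745/20 ≈ 2137.25; standard quotas: Oakdale 1.030, Rivermont 4.579, Pinehurst 1.610, Claybrook 0.859, Stonebridge 4.259, Millford 3.880, Ashgrove 3.783.
Rounding to the nearest integer gives 1, 5, 2, 1, 4, 4, 4 = 21 seats, so the divisor must be adjusted.
With modified divisor 2200: modified quotas Oakdale 1.000, Rivermont 4.448, Pinehurst 1.564, Claybrook 0.835, Stonebridge 4.138, Millford 3.769, Ashgrove 3.675.
Rounding to the nearest integer: Oakdale 1, Rivermont 4, Pinehurst 2, Claybrook 1, Stonebridge 4, Millford 4, Ashgrove 4 (total 20).
Oakdale receives 1.

1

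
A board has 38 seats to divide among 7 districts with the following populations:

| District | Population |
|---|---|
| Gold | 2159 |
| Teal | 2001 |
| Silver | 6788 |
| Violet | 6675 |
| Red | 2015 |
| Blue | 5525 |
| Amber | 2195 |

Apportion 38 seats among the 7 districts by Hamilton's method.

Gold 3; Teal 3; Silver 9; Violet 9; Red 3; Blue 8; Amber 3

Total 27358; standard divisor 27358/38 ≈ 719.947.
Standard quotas: Gold 2.9988, Teal 2.7794, Silver 9.4285, Violet 9.2715, Red 2.7988, Blue 7.6742, Amber 3.0488.
Lower quotas: Gold 2, Teal 2, Silver 9, Violet 9, Red 2, Blue 7, Amber 3 (sum 34, leaving 4 seats).
Remainders in descending order: Gold 0.9988, Red 0.7988, Teal 0.7794, Blue 0.6742, Silver 0.4285, Violet 0.2715, Amber 0.0488.
The surplus seats go to Gold, Red, Teal, Blue.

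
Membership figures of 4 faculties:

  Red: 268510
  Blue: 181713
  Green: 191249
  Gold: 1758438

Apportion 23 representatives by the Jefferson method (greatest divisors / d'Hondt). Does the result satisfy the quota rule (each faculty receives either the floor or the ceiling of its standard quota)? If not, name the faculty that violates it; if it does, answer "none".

Gold

Standard quotas: Red 2.573, Blue 1.741, Green 1.833, Gold 16.852.
Jefferson allocation: Red 2, Blue 1, Green 2, Gold 18.
Gold has quota 16.852 (lower 16, upper 17) but receives 18 — outside the quota interval.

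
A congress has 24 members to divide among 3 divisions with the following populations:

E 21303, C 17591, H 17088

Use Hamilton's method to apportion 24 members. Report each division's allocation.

The standard divisor is 55982/24 ≈ 2332.583.
Standard quotas: E 9.1328, C 7.5414, H 7.3258.
Lower quotas: E 9, C 7, H 7 (sum 23, leaving 1 seat).
Remainders in descending order: C 0.5414, H 0.3258, E 0.1328.
The surplus seat goes to C.

E 9; C 8; H 7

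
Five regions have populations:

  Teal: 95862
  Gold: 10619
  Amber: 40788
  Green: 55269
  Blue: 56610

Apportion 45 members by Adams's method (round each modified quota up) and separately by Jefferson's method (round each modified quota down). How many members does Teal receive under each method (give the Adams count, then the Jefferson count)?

16 and 17

Adams: Teal 16, Gold 2, Amber 7, Green 10, Blue 10.
Jefferson: Teal 17, Gold 1, Amber 7, Green 10, Blue 10.
Teal gets 16 under Adams and 17 under Jefferson.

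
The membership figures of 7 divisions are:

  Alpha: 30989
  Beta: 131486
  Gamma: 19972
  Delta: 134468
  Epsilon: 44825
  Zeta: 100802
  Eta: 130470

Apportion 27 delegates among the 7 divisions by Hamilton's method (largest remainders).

Alpha=1; Beta=6; Gamma=1; Delta=6; Epsilon=2; Zeta=5; Eta=6

Standard divisor: 593012 ÷ 27 ≈ 21963.407.
Standard quotas: Alpha 1.4109, Beta 5.9866, Gamma 0.9093, Delta 6.1224, Epsilon 2.0409, Zeta 4.5895, Eta 5.9403.
Lower quotas: Alpha 1, Beta 5, Gamma 0, Delta 6, Epsilon 2, Zeta 4, Eta 5 (sum 23, leaving 4 seats).
Remainders in descending order: Beta 0.9866, Eta 0.9403, Gamma 0.9093, Zeta 0.5895, Alpha 0.4109, Delta 0.1224, Epsilon 0.0409.
Largest remainders: Beta, Eta, Gamma, Zeta receive the extra seats.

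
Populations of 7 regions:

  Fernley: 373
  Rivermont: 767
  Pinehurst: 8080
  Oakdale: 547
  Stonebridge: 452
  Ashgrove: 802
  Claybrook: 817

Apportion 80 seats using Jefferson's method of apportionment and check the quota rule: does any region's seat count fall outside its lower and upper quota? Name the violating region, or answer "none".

Pinehurst

Standard quotas: Fernley 2.521, Rivermont 5.183, Pinehurst 54.604, Oakdale 3.697, Stonebridge 3.055, Ashgrove 5.420, Claybrook 5.521.
Jefferson allocation: Fernley 2, Rivermont 5, Pinehurst 57, Oakdale 3, Stonebridge 3, Ashgrove 5, Claybrook 5.
Pinehurst has quota 54.604 (lower 54, upper 55) but receives 57 — outside the quota interval.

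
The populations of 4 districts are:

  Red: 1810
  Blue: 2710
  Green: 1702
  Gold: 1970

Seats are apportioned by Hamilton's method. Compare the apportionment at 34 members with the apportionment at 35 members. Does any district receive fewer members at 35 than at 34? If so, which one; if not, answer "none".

At 34 seats: Red 8, Blue 11, Green 7, Gold 8.
At 35 seats: Red 8, Blue 12, Green 7, Gold 8.
No district's allocation decreased.

none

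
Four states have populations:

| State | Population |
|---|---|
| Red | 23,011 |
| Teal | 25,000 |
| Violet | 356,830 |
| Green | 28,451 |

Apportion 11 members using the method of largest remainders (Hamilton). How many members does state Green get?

1

The standard divisor is 433292/11 ≈ 39390.182.
Standard quotas: Red 0.5842, Teal 0.6347, Violet 9.0589, Green 0.7223.
Lower quotas: Red 0, Teal 0, Violet 9, Green 0 (sum 9, leaving 2 seats).
Remainders in descending order: Green 0.7223, Teal 0.6347, Red 0.5842, Violet 0.0589.
The surplus seats go to Green, Teal.
Green receives 1.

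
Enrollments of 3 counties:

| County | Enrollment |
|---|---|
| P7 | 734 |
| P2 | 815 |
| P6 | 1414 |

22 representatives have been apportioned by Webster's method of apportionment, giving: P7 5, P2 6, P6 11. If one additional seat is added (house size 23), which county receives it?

Priority for the next seat is population ÷ (current seats + 0.5).
Priorities: P7 133.455, P2 125.385, P6 122.957.
Highest priority: P7.

P7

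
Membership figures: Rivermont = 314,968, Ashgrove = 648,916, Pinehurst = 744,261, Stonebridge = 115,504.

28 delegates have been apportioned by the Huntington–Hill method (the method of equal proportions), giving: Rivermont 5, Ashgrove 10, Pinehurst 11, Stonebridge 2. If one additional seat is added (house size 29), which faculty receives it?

Pinehurst

Priority for the next seat is population ÷ (√(s·(s+1))).
Priorities: Rivermont 57505.026, Ashgrove 61871.713, Pinehurst 64779.605, Stonebridge 47154.311.
Highest priority: Pinehurst.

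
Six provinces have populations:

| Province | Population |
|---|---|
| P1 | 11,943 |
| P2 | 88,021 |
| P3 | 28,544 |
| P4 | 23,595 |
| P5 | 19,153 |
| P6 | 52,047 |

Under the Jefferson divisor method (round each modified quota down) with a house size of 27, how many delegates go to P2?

Standard divisor 223303/27 ≈ 8270.481; standard quotas: P1 1.444, P2 10.643, P3 3.451, P4 2.853, P5 2.316, P6 6.293.
Rounding down gives 1, 10, 3, 2, 2, 6 = 24 seats, so the divisor must be adjusted.
With modified divisor 7400: modified quotas P1 1.614, P2 11.895, P3 3.857, P4 3.189, P5 2.588, P6 7.033.
Rounding down: P1 1, P2 11, P3 3, P4 3, P5 2, P6 7 (total 27).
P2 receives 11.

11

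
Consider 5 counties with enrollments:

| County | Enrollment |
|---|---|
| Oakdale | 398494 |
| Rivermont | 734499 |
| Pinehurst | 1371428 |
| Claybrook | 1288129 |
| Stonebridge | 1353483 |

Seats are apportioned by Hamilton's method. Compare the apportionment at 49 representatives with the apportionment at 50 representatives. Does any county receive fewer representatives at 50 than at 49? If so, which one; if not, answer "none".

none

At 49 seats: Oakdale 4, Rivermont 7, Pinehurst 13, Claybrook 12, Stonebridge 13.
At 50 seats: Oakdale 4, Rivermont 7, Pinehurst 13, Claybrook 13, Stonebridge 13.
No county's allocation decreased.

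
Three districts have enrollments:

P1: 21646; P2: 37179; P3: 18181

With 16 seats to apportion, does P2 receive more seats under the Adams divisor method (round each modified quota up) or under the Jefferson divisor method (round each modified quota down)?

Adams: P1 5, P2 7, P3 4.
Jefferson: P1 4, P2 8, P3 4.
P2 gets 7 under Adams and 8 under Jefferson.

Jefferson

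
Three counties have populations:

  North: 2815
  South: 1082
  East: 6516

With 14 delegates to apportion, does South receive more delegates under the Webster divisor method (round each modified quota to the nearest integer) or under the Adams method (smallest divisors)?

Adams

Webster: North 4, South 1, East 9.
Adams: North 4, South 2, East 8.
South gets 1 under Webster and 2 under Adams.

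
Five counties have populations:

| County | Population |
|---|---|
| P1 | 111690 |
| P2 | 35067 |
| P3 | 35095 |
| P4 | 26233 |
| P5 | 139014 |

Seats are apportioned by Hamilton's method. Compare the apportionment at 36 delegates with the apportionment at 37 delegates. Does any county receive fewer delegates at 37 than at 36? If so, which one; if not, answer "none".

P2

At 36 seats: P1 11, P2 4, P3 4, P4 3, P5 14.
At 37 seats: P1 12, P2 3, P3 4, P4 3, P5 15.
P2 drops from 4 to 3.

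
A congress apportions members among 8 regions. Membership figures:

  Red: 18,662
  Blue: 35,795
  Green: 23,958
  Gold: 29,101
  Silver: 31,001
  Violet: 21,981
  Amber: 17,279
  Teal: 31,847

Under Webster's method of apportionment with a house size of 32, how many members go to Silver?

5

Standard divisor 209624/32 ≈ 6550.75; standard quotas: Red 2.849, Blue 5.464, Green 3.657, Gold 4.442, Silver 4.732, Violet 3.355, Amber 2.638, Teal 4.862.
Rounding to the nearest integer gives Red 3, Blue 5, Green 4, Gold 4, Silver 5, Violet 3, Amber 3, Teal 5 — total 32, matching the house size, so no adjustment is needed.
Silver receives 5.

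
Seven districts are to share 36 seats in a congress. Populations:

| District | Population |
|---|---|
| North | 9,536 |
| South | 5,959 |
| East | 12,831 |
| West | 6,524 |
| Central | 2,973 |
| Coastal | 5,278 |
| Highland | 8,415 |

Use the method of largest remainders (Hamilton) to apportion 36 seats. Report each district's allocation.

The standard divisor is 51516/36 = 1431.
Standard quotas: North 6.6639, South 4.1642, East 8.9665, West 4.5590, Central 2.0776, Coastal 3.6883, Highland 5.8805.
Lower quotas: North 6, South 4, East 8, West 4, Central 2, Coastal 3, Highland 5 (sum 32, leaving 4 seats).
Remainders in descending order: East 0.9665, Highland 0.8805, Coastal 0.6883, North 0.6639, West 0.5590, South 0.1642, Central 0.0776.
Largest remainders: East, Highland, Coastal, North receive the extra seats.

North 7; South 4; East 9; West 4; Central 2; Coastal 4; Highland 6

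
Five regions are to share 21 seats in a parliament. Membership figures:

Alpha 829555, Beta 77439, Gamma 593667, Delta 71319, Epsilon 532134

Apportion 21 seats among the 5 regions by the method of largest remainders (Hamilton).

Standard divisor: 2104114 ÷ 21 ≈ 100195.905.
Standard quotas: Alpha 8.2793, Beta 0.7729, Gamma 5.9251, Delta 0.7118, Epsilon 5.3109.
Lower quotas: Alpha 8, Beta 0, Gamma 5, Delta 0, Epsilon 5 (sum 18, leaving 3 seats).
Remainders in descending order: Gamma 0.9251, Beta 0.7729, Delta 0.7118, Epsilon 0.3109, Alpha 0.2793.
Largest remainders: Gamma, Beta, Delta receive the extra seats.

Alpha: 8; Beta: 1; Gamma: 6; Delta: 1; Epsilon: 5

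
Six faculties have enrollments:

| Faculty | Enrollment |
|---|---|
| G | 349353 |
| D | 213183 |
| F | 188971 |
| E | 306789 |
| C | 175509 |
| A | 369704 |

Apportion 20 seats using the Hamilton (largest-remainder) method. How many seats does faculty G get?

The standard divisor is 1603509/20 ≈ 80175.45.
Standard quotas: G 4.3574, D 2.6590, F 2.3570, E 3.8265, C 2.1891, A 4.6112.
Lower quotas: G 4, D 2, F 2, E 3, C 2, A 4 (sum 17, leaving 3 seats).
Remainders in descending order: E 0.8265, D 0.6590, A 0.6112, G 0.3574, F 0.3570, C 0.1891.
The surplus seats go to E, D, A.
G receives 4.

4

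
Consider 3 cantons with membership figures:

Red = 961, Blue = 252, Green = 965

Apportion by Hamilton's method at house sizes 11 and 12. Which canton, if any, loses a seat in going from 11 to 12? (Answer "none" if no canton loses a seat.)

At 11 seats: Red 5, Blue 1, Green 5.
At 12 seats: Red 5, Blue 2, Green 5.
No canton's allocation decreased.

none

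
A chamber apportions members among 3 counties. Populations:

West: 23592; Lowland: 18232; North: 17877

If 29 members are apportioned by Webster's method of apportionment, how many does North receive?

Standard divisor 59701/29 ≈ 2058.655; standard quotas: West 11.460, Lowland 8.856, North 8.684.
Rounding to the nearest integer gives West 11, Lowland 9, North 9 — total 29, matching the house size, so no adjustment is needed.
North receives 9.

9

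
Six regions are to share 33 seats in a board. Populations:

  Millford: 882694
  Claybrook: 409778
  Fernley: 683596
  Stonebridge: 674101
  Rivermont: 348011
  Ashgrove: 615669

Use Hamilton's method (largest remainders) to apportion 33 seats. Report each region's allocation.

Millford 8, Claybrook 4, Fernley 6, Stonebridge 6, Rivermont 3, Ashgrove 6

Standard divisor: 3613849 ÷ 33 ≈ 109510.576.
Standard quotas: Millford 8.0604, Claybrook 3.7419, Fernley 6.2423, Stonebridge 6.1556, Rivermont 3.1779, Ashgrove 5.6220.
Lower quotas: Millford 8, Claybrook 3, Fernley 6, Stonebridge 6, Rivermont 3, Ashgrove 5 (sum 31, leaving 2 seats).
Remainders in descending order: Claybrook 0.7419, Ashgrove 0.6220, Fernley 0.2423, Rivermont 0.1779, Stonebridge 0.1556, Millford 0.0604.
Largest remainders: Claybrook, Ashgrove receive the extra seats.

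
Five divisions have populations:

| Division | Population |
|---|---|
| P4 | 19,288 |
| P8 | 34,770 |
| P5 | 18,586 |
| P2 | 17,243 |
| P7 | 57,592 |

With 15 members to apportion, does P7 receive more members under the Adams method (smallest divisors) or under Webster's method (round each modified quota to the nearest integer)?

Webster

Adams: P4 2, P8 4, P5 2, P2 2, P7 5.
Webster: P4 2, P8 3, P5 2, P2 2, P7 6.
P7 gets 5 under Adams and 6 under Webster.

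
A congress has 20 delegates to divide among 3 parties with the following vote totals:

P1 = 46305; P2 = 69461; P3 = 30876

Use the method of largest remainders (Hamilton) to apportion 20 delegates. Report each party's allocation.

Total 146642; standard divisor 146642/20 ≈ 7332.1.
Standard quotas: P1 6.3154, P2 9.4735, P3 4.2111.
Lower quotas: P1 6, P2 9, P3 4 (sum 19, leaving 1 seat).
Remainders in descending order: P2 0.4735, P1 0.3154, P3 0.2111.
The surplus seat goes to P2.

P1: 6, P2: 10, P3: 4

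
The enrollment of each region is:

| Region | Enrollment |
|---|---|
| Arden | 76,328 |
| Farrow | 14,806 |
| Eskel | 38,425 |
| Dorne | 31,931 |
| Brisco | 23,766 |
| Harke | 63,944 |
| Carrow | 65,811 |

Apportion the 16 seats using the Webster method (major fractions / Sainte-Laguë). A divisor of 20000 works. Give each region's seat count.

Arden: 4, Farrow: 1, Eskel: 2, Dorne: 2, Brisco: 1, Harke: 3, Carrow: 3

With modified divisor 20000: modified quotas Arden 3.816, Farrow 0.740, Eskel 1.921, Dorne 1.597, Brisco 1.188, Harke 3.197, Carrow 3.291.
Rounding to the nearest integer: Arden 4, Farrow 1, Eskel 2, Dorne 2, Brisco 1, Harke 3, Carrow 3 (total 16).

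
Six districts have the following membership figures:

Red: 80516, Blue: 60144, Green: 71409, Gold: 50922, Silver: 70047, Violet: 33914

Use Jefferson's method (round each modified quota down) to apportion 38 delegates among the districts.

Standard divisor 366952/38 ≈ 9656.632; standard quotas: Red 8.338, Blue 6.228, Green 7.395, Gold 5.273, Silver 7.254, Violet 3.512.
Rounding down gives 8, 6, 7, 5, 7, 3 = 36 seats, so the divisor must be adjusted.
With modified divisor 8800: modified quotas Red 9.150, Blue 6.835, Green 8.115, Gold 5.787, Silver 7.960, Violet 3.854.
Rounding down: Red 9, Blue 6, Green 8, Gold 5, Silver 7, Violet 3 (total 38).

Red 9; Blue 6; Green 8; Gold 5; Silver 7; Violet 3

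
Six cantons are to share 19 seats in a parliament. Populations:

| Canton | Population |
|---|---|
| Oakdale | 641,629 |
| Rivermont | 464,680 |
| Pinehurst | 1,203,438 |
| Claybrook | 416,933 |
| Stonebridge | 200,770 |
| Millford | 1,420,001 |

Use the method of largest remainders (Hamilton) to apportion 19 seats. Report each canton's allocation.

The standard divisor is 4347451/19 ≈ 228813.211.
Standard quotas: Oakdale 2.8042, Rivermont 2.0308, Pinehurst 5.2595, Claybrook 1.8222, Stonebridge 0.8774, Millford 6.2059.
Lower quotas: Oakdale 2, Rivermont 2, Pinehurst 5, Claybrook 1, Stonebridge 0, Millford 6 (sum 16, leaving 3 seats).
Remainders in descending order: Stonebridge 0.8774, Claybrook 0.8222, Oakdale 0.8042, Pinehurst 0.2595, Millford 0.2059, Rivermont 0.0308.
Largest remainders: Stonebridge, Claybrook, Oakdale receive the extra seats.

Oakdale 3; Rivermont 2; Pinehurst 5; Claybrook 2; Stonebridge 1; Millford 6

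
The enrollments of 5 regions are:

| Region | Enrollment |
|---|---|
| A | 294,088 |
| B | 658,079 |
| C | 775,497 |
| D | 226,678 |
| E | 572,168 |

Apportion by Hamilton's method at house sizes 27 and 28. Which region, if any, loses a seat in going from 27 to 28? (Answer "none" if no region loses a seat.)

At 27 seats: A 3, B 7, C 8, D 3, E 6.
At 28 seats: A 3, B 7, C 9, D 3, E 6.
No region's allocation decreased.

none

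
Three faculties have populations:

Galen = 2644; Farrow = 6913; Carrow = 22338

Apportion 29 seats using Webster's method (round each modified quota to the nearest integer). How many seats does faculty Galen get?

Standard divisor 31895/29 ≈ 1099.828; standard quotas: Galen 2.404, Farrow 6.286, Carrow 20.310.
Rounding to the nearest integer gives 2, 6, 20 = 28 seats, so the divisor must be adjusted.
With modified divisor 1080: modified quotas Galen 2.448, Farrow 6.401, Carrow 20.683.
Rounding to the nearest integer: Galen 2, Farrow 6, Carrow 21 (total 29).
Galen receives 2.

2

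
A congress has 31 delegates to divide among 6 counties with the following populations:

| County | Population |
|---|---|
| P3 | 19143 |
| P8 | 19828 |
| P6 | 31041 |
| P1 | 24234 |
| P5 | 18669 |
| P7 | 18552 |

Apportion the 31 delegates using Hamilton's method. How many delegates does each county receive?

P3 5; P8 5; P6 7; P1 6; P5 4; P7 4

Total 131467; standard divisor 131467/31 ≈ 4240.871.
Standard quotas: P3 4.5139, P8 4.6755, P6 7.3195, P1 5.7144, P5 4.4022, P7 4.3746.
Lower quotas: P3 4, P8 4, P6 7, P1 5, P5 4, P7 4 (sum 28, leaving 3 seats).
Remainders in descending order: P1 0.7144, P8 0.6755, P3 0.5139, P5 0.4022, P7 0.3746, P6 0.3195.
Largest remainders: P1, P8, P3 receive the extra seats.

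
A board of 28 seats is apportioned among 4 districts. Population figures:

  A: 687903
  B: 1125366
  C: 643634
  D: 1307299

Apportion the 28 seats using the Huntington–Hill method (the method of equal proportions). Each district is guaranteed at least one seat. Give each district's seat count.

A=5, B=8, C=5, D=10

With divisor 135214: modified quotas A 5.088, B 8.323, C 4.760, D 9.668.
Geometric-mean thresholds: A √(5·6)=5.477, B √(8·9)=8.485, C √(4·5)=4.472, D √(9·10)=9.487.
Each quota rounded against its threshold gives A 5, B 8, C 5, D 10 (total 28).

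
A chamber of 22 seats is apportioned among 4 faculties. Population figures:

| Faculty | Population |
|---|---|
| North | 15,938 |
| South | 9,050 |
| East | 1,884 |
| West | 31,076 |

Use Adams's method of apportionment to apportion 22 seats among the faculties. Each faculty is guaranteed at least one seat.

Standard divisor 57948/22 ≈ 2634; standard quotas: North 6.051, South 3.436, East 0.715, West 11.798.
Rounding up gives 7, 4, 1, 12 = 24 seats, so the divisor must be adjusted.
With modified divisor 2900: modified quotas North 5.496, South 3.121, East 0.650, West 10.716.
Rounding up: North 6, South 4, East 1, West 11 (total 22).

North 6, South 4, East 1, West 11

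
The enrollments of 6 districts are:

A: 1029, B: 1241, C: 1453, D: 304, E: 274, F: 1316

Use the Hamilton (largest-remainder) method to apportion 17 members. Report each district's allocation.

A 3, B 4, C 4, D 1, E 1, F 4

Standard divisor: 5617 ÷ 17 ≈ 330.412.
Standard quotas: A 3.114, B 3.756, C 4.398, D 0.920, E 0.829, F 3.983.
Lower quotas: A 3, B 3, C 4, D 0, E 0, F 3 (sum 13, leaving 4 seats).
Remainders in descending order: F 0.983, D 0.920, E 0.829, B 0.756, C 0.398, A 0.114.
The surplus seats go to F, D, E, B.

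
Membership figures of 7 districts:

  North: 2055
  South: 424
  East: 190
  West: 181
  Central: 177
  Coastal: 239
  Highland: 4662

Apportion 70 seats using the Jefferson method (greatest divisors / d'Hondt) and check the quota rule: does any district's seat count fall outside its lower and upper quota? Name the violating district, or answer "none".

Highland

Standard quotas: North 18.145, South 3.744, East 1.678, West 1.598, Central 1.563, Coastal 2.110, Highland 41.163.
Jefferson allocation: North 19, South 3, East 1, West 1, Central 1, Coastal 2, Highland 43.
Highland has quota 41.163 (lower 41, upper 42) but receives 43 — outside the quota interval.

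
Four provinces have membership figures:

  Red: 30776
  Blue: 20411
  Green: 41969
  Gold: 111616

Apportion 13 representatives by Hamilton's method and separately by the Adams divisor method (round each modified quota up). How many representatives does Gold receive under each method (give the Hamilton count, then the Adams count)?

Hamilton: Red 2, Blue 1, Green 3, Gold 7.
Adams: Red 2, Blue 2, Green 3, Gold 6.
Gold gets 7 under Hamilton and 6 under Adams.

7 and 6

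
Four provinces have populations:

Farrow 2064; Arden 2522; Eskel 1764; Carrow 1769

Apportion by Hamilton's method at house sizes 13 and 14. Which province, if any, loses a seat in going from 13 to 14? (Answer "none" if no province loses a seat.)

none

At 13 seats: Farrow 3, Arden 4, Eskel 3, Carrow 3.
At 14 seats: Farrow 4, Arden 4, Eskel 3, Carrow 3.
No province's allocation decreased.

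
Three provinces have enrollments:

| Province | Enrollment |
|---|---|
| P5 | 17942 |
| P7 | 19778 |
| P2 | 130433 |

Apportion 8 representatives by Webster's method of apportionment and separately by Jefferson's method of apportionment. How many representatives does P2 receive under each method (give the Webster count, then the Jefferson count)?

6 and 7

Webster: P5 1, P7 1, P2 6.
Jefferson: P5 0, P7 1, P2 7.
P2 gets 6 under Webster and 7 under Jefferson.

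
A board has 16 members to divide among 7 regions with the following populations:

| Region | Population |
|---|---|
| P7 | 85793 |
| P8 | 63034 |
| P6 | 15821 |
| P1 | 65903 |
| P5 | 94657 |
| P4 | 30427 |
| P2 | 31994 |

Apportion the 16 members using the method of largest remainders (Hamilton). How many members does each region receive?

P7=3, P8=3, P6=1, P1=3, P5=4, P4=1, P2=1

Total 387629; standard divisor 387629/16 ≈ 24226.812.
Standard quotas: P7 3.5412, P8 2.6018, P6 0.6530, P1 2.7203, P5 3.9071, P4 1.2559, P2 1.3206.
Lower quotas: P7 3, P8 2, P6 0, P1 2, P5 3, P4 1, P2 1 (sum 12, leaving 4 seats).
Remainders in descending order: P5 0.9071, P1 0.7203, P6 0.6530, P8 0.6018, P7 0.5412, P2 0.3206, P4 0.2559.
Largest remainders: P5, P1, P6, P8 receive the extra seats.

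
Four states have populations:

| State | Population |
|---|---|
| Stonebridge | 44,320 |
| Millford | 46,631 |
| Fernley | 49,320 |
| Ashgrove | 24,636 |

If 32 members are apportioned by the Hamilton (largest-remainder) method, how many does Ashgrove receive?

5

The standard divisor is 164907/32 ≈ 5153.344.
Standard quotas: Stonebridge 8.6002, Millford 9.0487, Fernley 9.5705, Ashgrove 4.7806.
Lower quotas: Stonebridge 8, Millford 9, Fernley 9, Ashgrove 4 (sum 30, leaving 2 seats).
Remainders in descending order: Ashgrove 0.7806, Stonebridge 0.6002, Fernley 0.5705, Millford 0.0487.
The surplus seats go to Ashgrove, Stonebridge.
Ashgrove receives 5.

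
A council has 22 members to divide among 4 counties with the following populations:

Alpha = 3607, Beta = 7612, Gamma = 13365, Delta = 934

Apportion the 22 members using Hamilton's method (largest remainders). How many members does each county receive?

Alpha 3, Beta 7, Gamma 11, Delta 1

Total 25518; standard divisor 25518/22 ≈ 1159.909.
Standard quotas: Alpha 3.1097, Beta 6.5626, Gamma 11.5225, Delta 0.8052.
Lower quotas: Alpha 3, Beta 6, Gamma 11, Delta 0 (sum 20, leaving 2 seats).
Remainders in descending order: Delta 0.8052, Beta 0.5626, Gamma 0.5225, Alpha 0.1097.
Largest remainders: Delta, Beta receive the extra seats.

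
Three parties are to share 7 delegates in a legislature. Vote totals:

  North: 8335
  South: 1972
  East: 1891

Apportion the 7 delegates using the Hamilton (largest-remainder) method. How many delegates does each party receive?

North=5, South=1, East=1

The standard divisor is 12198/7 ≈ 1742.571.
Standard quotas: North 4.7832, South 1.1317, East 1.0852.
Lower quotas: North 4, South 1, East 1 (sum 6, leaving 1 seat).
Remainders in descending order: North 0.7832, South 0.1317, East 0.0852.
The surplus seat goes to North.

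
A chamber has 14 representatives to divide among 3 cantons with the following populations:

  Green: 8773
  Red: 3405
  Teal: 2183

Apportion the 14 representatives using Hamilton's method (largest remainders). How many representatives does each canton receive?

Total 14361; standard divisor 14361/14 ≈ 1025.786.
Standard quotas: Green 8.5525, Red 3.3194, Teal 2.1281.
Lower quotas: Green 8, Red 3, Teal 2 (sum 13, leaving 1 seat).
Remainders in descending order: Green 0.5525, Red 0.3194, Teal 0.1281.
Largest remainder: Green receives the extra seat.

Green=9; Red=3; Teal=2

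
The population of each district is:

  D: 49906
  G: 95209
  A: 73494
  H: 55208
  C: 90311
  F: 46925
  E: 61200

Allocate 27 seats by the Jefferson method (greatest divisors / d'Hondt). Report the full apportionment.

D 3; G 6; A 4; H 3; C 5; F 3; E 3

Standard divisor 472253/27 ≈ 17490.852; standard quotas: D 2.853, G 5.443, A 4.202, H 3.156, C 5.163, F 2.683, E 3.499.
Rounding down gives 2, 5, 4, 3, 5, 2, 3 = 24 seats, so the divisor must be adjusted.
With modified divisor 15500: modified quotas D 3.220, G 6.143, A 4.742, H 3.562, C 5.827, F 3.027, E 3.948.
Rounding down: D 3, G 6, A 4, H 3, C 5, F 3, E 3 (total 27).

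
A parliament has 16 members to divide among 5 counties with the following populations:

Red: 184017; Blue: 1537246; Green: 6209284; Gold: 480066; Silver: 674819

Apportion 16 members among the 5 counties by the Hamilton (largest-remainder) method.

Total 9085432; standard divisor 9085432/16 ≈ 567839.5.
Standard quotas: Red 0.3241, Blue 2.7072, Green 10.9349, Gold 0.8454, Silver 1.1884.
Lower quotas: Red 0, Blue 2, Green 10, Gold 0, Silver 1 (sum 13, leaving 3 seats).
Remainders in descending order: Green 0.9349, Gold 0.8454, Blue 0.7072, Red 0.3241, Silver 0.1884.
The surplus seats go to Green, Gold, Blue.

Red 0, Blue 3, Green 11, Gold 1, Silver 1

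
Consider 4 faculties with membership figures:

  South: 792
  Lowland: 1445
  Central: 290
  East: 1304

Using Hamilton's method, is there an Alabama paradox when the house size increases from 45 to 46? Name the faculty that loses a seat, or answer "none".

At 45 seats: South 9, Lowland 17, Central 4, East 15.
At 46 seats: South 10, Lowland 17, Central 3, East 16.
Central drops from 4 to 3.

Central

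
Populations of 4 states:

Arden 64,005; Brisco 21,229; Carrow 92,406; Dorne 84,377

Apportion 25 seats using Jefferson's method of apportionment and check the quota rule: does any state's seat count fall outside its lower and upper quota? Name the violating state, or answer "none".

none

Standard quotas: Arden 6.107, Brisco 2.026, Carrow 8.817, Dorne 8.051.
Jefferson allocation: Arden 6, Brisco 2, Carrow 9, Dorne 8.
Every allocation lies between the lower and upper quota.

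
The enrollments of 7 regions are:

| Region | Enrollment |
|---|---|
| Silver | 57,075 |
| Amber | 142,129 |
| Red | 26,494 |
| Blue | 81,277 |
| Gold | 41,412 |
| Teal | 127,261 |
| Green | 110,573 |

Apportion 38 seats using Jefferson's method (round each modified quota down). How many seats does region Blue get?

Standard divisor 586221/38 ≈ 15426.868; standard quotas: Silver 3.700, Amber 9.213, Red 1.717, Blue 5.269, Gold 2.684, Teal 8.249, Green 7.168.
Rounding down gives 3, 9, 1, 5, 2, 8, 7 = 35 seats, so the divisor must be adjusted.
With modified divisor 14000: modified quotas Silver 4.077, Amber 10.152, Red 1.892, Blue 5.806, Gold 2.958, Teal 9.090, Green 7.898.
Rounding down: Silver 4, Amber 10, Red 1, Blue 5, Gold 2, Teal 9, Green 7 (total 38).
Blue receives 5.

5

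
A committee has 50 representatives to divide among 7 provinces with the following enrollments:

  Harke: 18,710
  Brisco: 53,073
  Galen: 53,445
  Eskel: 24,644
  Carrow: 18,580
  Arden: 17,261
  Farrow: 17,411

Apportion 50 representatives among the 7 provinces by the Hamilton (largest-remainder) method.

Standard divisor: 203124 ÷ 50 ≈ 4062.48.
Standard quotas: Harke 4.6056, Brisco 13.0642, Galen 13.1558, Eskel 6.0662, Carrow 4.5736, Arden 4.2489, Farrow 4.2858.
Lower quotas: Harke 4, Brisco 13, Galen 13, Eskel 6, Carrow 4, Arden 4, Farrow 4 (sum 48, leaving 2 seats).
Remainders in descending order: Harke 0.6056, Carrow 0.5736, Farrow 0.2858, Arden 0.2489, Galen 0.1558, Eskel 0.0662, Brisco 0.0642.
Largest remainders: Harke, Carrow receive the extra seats.

Harke: 5; Brisco: 13; Galen: 13; Eskel: 6; Carrow: 5; Arden: 4; Farrow: 4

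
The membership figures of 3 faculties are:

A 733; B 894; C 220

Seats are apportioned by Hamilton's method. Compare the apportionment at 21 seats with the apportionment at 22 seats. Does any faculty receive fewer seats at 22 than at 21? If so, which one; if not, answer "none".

At 21 seats: A 8, B 10, C 3.
At 22 seats: A 9, B 11, C 2.
C drops from 3 to 2.

C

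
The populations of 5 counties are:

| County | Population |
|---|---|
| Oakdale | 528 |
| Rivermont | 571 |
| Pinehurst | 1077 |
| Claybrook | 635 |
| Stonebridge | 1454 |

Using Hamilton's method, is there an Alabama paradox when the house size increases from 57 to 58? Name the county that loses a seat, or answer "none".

At 57 seats: Oakdale 7, Rivermont 8, Pinehurst 14, Claybrook 9, Stonebridge 19.
At 58 seats: Oakdale 7, Rivermont 8, Pinehurst 15, Claybrook 8, Stonebridge 20.
Claybrook drops from 9 to 8.

Claybrook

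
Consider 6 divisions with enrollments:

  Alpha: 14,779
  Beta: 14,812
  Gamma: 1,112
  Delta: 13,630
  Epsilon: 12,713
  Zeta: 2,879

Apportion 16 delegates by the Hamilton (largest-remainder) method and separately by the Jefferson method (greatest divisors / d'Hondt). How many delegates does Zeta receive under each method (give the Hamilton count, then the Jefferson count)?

1 and 0

Hamilton: Alpha 4, Beta 4, Gamma 0, Delta 4, Epsilon 3, Zeta 1.
Jefferson: Alpha 4, Beta 4, Gamma 0, Delta 4, Epsilon 4, Zeta 0.
Zeta gets 1 under Hamilton and 0 under Jefferson.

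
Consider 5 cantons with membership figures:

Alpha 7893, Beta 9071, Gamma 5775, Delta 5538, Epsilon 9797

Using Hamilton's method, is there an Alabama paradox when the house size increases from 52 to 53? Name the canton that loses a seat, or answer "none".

At 52 seats: Alpha 11, Beta 12, Gamma 8, Delta 8, Epsilon 13.
At 53 seats: Alpha 11, Beta 12, Gamma 8, Delta 8, Epsilon 14.
No canton's allocation decreased.

none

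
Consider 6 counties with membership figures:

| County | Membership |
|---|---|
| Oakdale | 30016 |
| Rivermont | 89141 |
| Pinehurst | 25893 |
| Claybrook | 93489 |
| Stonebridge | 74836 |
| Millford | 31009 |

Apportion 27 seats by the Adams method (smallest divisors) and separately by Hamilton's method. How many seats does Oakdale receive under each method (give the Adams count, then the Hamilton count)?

Adams: Oakdale 3, Rivermont 6, Pinehurst 2, Claybrook 7, Stonebridge 6, Millford 3.
Hamilton: Oakdale 2, Rivermont 7, Pinehurst 2, Claybrook 7, Stonebridge 6, Millford 3.
Oakdale gets 3 under Adams and 2 under Hamilton.

3 and 2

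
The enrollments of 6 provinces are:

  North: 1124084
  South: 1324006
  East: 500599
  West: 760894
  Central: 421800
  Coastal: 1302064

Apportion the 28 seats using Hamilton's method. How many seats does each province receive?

North=6; South=7; East=2; West=4; Central=2; Coastal=7

Total 5433447; standard divisor 5433447/28 ≈ 194051.679.
Standard quotas: North 5.7927, South 6.8230, East 2.5797, West 3.9211, Central 2.1736, Coastal 6.7099.
Lower quotas: North 5, South 6, East 2, West 3, Central 2, Coastal 6 (sum 24, leaving 4 seats).
Remainders in descending order: West 0.9211, South 0.8230, North 0.7927, Coastal 0.7099, East 0.5797, Central 0.1736.
The surplus seats go to West, South, North, Coastal.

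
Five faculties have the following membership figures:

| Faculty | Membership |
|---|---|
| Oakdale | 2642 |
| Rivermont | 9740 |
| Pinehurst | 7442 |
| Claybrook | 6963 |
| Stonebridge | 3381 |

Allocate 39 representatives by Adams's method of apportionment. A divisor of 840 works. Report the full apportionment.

Oakdale 4, Rivermont 12, Pinehurst 9, Claybrook 9, Stonebridge 5

With modified divisor 840: modified quotas Oakdale 3.145, Rivermont 11.595, Pinehurst 8.860, Claybrook 8.289, Stonebridge 4.025.
Rounding up: Oakdale 4, Rivermont 12, Pinehurst 9, Claybrook 9, Stonebridge 5 (total 39).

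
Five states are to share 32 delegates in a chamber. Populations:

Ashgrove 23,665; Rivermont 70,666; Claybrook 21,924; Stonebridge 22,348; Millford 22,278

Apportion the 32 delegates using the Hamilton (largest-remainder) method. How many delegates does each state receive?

The standard divisor is 160881/32 ≈ 5027.531.
Standard quotas: Ashgrove 4.7071, Rivermont 14.0558, Claybrook 4.3608, Stonebridge 4.4451, Millford 4.4312.
Lower quotas: Ashgrove 4, Rivermont 14, Claybrook 4, Stonebridge 4, Millford 4 (sum 30, leaving 2 seats).
Remainders in descending order: Ashgrove 0.7071, Stonebridge 0.4451, Millford 0.4312, Claybrook 0.3608, Rivermont 0.0558.
The surplus seats go to Ashgrove, Stonebridge.

Ashgrove 5, Rivermont 14, Claybrook 4, Stonebridge 5, Millford 4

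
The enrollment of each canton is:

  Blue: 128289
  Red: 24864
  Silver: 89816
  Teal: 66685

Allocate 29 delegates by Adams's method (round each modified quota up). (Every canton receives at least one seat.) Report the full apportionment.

Blue: 12, Red: 3, Silver: 8, Teal: 6

Standard divisor 309654/29 ≈ 10677.724; standard quotas: Blue 12.015, Red 2.329, Silver 8.412, Teal 6.245.
Rounding up gives 13, 3, 9, 7 = 32 seats, so the divisor must be adjusted.
With modified divisor 11400: modified quotas Blue 11.253, Red 2.181, Silver 7.879, Teal 5.850.
Rounding up: Blue 12, Red 3, Silver 8, Teal 6 (total 29).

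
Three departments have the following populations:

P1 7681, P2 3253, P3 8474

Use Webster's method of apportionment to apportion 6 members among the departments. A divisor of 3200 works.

With modified divisor 3200: modified quotas P1 2.400, P2 1.017, P3 2.648.
Rounding to the nearest integer: P1 2, P2 1, P3 3 (total 6).

P1=2, P2=1, P3=3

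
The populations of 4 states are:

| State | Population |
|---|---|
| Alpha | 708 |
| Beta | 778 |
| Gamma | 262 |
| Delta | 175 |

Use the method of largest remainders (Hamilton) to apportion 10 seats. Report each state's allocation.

Alpha: 4; Beta: 4; Gamma: 1; Delta: 1

The standard divisor is 1923/10 ≈ 192.3.
Standard quotas: Alpha 3.682, Beta 4.046, Gamma 1.362, Delta 0.910.
Lower quotas: Alpha 3, Beta 4, Gamma 1, Delta 0 (sum 8, leaving 2 seats).
Remainders in descending order: Delta 0.910, Alpha 0.682, Gamma 0.362, Beta 0.046.
Largest remainders: Delta, Alpha receive the extra seats.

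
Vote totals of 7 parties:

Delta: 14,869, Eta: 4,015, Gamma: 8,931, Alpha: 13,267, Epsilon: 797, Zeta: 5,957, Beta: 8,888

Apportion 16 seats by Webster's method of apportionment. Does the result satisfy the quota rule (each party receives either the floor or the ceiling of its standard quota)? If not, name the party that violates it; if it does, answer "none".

Standard quotas: Delta 4.194, Eta 1.133, Gamma 2.519, Alpha 3.742, Epsilon 0.225, Zeta 1.680, Beta 2.507.
Webster allocation: Delta 4, Eta 1, Gamma 3, Alpha 4, Epsilon 0, Zeta 2, Beta 2.
Every allocation lies between the lower and upper quota.

none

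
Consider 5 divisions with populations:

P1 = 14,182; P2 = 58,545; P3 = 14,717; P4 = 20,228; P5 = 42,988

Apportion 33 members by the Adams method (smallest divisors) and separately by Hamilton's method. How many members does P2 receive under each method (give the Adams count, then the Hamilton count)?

12 and 13

Adams: P1 3, P2 12, P3 4, P4 5, P5 9.
Hamilton: P1 3, P2 13, P3 3, P4 5, P5 9.
P2 gets 12 under Adams and 13 under Hamilton.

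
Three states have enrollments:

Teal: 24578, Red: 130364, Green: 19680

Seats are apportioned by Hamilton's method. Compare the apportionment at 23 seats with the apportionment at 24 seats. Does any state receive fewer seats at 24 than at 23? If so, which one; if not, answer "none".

At 23 seats: Teal 3, Red 17, Green 3.
At 24 seats: Teal 3, Red 18, Green 3.
No state's allocation decreased.

none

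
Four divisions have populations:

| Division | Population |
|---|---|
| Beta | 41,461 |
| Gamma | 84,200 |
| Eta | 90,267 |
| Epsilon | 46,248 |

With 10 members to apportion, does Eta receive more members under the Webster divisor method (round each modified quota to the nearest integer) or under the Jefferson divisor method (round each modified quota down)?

Jefferson

Webster: Beta 2, Gamma 3, Eta 3, Epsilon 2.
Jefferson: Beta 1, Gamma 3, Eta 4, Epsilon 2.
Eta gets 3 under Webster and 4 under Jefferson.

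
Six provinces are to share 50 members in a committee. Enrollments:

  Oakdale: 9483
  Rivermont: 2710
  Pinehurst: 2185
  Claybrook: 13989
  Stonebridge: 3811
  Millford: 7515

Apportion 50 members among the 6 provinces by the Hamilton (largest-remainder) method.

Oakdale=12; Rivermont=3; Pinehurst=3; Claybrook=18; Stonebridge=5; Millford=9

Total 39693; standard divisor 39693/50 ≈ 793.86.
Standard quotas: Oakdale 11.9454, Rivermont 3.4137, Pinehurst 2.7524, Claybrook 17.6215, Stonebridge 4.8006, Millford 9.4664.
Lower quotas: Oakdale 11, Rivermont 3, Pinehurst 2, Claybrook 17, Stonebridge 4, Millford 9 (sum 46, leaving 4 seats).
Remainders in descending order: Oakdale 0.9454, Stonebridge 0.8006, Pinehurst 0.7524, Claybrook 0.6215, Millford 0.4664, Rivermont 0.4137.
Largest remainders: Oakdale, Stonebridge, Pinehurst, Claybrook receive the extra seats.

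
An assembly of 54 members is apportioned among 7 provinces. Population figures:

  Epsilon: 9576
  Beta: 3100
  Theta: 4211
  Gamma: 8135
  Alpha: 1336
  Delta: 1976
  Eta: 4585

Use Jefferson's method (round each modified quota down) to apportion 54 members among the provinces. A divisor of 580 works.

Epsilon: 16, Beta: 5, Theta: 7, Gamma: 14, Alpha: 2, Delta: 3, Eta: 7

With modified divisor 580: modified quotas Epsilon 16.510, Beta 5.345, Theta 7.260, Gamma 14.026, Alpha 2.303, Delta 3.407, Eta 7.905.
Rounding down: Epsilon 16, Beta 5, Theta 7, Gamma 14, Alpha 2, Delta 3, Eta 7 (total 54).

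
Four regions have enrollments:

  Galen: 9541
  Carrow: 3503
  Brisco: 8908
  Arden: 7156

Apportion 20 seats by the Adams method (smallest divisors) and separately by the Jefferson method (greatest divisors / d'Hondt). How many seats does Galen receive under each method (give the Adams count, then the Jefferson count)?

6 and 7

Adams: Galen 6, Carrow 3, Brisco 6, Arden 5.
Jefferson: Galen 7, Carrow 2, Brisco 6, Arden 5.
Galen gets 6 under Adams and 7 under Jefferson.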